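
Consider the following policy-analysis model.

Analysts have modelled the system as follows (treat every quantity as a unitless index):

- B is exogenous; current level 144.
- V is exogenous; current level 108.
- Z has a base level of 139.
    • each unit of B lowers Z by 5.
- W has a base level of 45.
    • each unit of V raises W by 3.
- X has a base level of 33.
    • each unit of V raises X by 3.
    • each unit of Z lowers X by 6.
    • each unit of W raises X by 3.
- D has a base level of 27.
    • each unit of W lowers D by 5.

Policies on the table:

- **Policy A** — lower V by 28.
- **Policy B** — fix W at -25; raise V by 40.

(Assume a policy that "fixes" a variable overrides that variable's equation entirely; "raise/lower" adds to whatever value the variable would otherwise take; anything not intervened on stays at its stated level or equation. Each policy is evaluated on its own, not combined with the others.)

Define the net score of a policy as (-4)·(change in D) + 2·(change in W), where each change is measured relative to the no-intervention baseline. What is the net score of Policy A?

Baseline:
  V = 108
  W = 45 + 3·108 = 369
  D = 27 − 5·369 = -1818
Policy A (V − 28):
  V = 108 − 28 = 80
  W = 45 + 3·80 = 285
  D = 27 − 5·285 = -1398
ΔD = -1398 − (-1818) = 420; ΔW = 285 − 369 = -84
Score = (-4)·420 + 2·(-84) = -1848

-1848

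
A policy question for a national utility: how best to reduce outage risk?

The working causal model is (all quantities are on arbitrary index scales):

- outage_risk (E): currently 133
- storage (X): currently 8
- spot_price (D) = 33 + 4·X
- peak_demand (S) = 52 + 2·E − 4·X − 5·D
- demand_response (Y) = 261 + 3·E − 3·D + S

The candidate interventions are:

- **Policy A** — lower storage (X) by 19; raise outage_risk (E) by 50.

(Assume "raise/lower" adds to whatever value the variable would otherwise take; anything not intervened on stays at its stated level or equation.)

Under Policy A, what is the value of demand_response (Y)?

Policy A (X − 19, E + 50):
  E = 133 + 50 = 183
  X = 8 − 19 = -11
  D = 33 + 4·(-11) = -11
  S = 52 + 2·183 − 4·(-11) − 5·(-11) = 517
  Y = 261 + 3·183 − 3·(-11) + 517 = 1360

1360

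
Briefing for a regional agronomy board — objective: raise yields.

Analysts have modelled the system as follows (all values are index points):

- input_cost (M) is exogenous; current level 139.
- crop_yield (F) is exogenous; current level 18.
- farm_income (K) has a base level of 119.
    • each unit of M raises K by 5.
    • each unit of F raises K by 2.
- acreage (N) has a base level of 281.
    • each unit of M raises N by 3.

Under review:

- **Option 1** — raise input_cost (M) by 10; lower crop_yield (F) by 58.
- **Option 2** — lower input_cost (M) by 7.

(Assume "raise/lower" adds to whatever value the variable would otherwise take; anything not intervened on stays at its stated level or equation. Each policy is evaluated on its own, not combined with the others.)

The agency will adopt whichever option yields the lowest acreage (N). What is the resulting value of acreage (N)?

Option 1 (M + 10, F − 58):
  M = 139 + 10 = 149
  N = 281 + 3·149 = 728
Option 2 (M − 7):
  M = 139 − 7 = 132
  N = 281 + 3·132 = 677
Comparing — Option 1: N=728, Option 2: N=677. Lowest is 677 (Option 2).

677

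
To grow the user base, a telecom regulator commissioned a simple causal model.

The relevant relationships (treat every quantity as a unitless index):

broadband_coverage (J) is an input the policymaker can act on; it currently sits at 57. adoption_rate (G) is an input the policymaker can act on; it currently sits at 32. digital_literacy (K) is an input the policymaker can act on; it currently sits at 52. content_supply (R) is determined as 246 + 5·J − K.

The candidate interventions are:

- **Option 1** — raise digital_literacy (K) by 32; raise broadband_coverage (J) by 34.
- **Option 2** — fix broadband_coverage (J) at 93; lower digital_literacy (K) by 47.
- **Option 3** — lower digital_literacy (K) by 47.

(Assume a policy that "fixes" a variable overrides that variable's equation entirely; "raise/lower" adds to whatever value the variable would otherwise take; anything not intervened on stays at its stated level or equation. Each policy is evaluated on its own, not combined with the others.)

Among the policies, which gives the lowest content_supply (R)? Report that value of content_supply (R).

Option 1 (K + 32, J + 34):
  J = 57 + 34 = 91
  K = 52 + 32 = 84
  R = 246 + 5·91 − 84 = 617
Option 2 (J := 93, K − 47):
  J = 93
  K = 52 − 47 = 5
  R = 246 + 5·93 − 5 = 706
Option 3 (K − 47):
  J = 57
  K = 52 − 47 = 5
  R = 246 + 5·57 − 5 = 526
Comparing — Option 1: R=617, Option 2: R=706, Option 3: R=526. Lowest is 526 (Option 3).

526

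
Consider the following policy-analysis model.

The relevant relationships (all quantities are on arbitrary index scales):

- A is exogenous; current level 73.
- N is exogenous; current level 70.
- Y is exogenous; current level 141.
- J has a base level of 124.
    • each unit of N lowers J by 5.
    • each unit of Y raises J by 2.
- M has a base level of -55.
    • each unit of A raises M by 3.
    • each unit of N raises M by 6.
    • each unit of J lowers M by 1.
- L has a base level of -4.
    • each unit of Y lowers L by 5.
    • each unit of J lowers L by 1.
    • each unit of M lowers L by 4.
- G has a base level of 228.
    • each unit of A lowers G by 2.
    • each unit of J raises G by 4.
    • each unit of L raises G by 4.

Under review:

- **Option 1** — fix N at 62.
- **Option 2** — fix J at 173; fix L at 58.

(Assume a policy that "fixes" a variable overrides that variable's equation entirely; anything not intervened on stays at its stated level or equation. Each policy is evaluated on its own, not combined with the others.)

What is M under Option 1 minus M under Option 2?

Option 1 (N := 62):
  A = 73
  N = 62
  Y = 141
  J = 124 − 5·62 + 2·141 = 96
  M = -55 + 3·73 + 6·62 − 96 = 440
Option 2 (J := 173, L := 58):
  A = 73
  N = 70
  Y = 141
  J = 173
  M = -55 + 3·73 + 6·70 − 173 = 411
M: 440 − 411 = 29

29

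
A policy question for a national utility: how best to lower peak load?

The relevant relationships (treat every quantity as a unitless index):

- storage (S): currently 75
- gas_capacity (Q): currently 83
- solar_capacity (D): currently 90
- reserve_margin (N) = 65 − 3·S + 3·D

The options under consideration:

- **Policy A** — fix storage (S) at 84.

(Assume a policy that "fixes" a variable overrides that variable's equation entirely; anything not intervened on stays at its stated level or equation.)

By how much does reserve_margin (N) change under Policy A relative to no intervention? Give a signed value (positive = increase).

-27

Baseline:
  S = 75
  D = 90
  N = 65 − 3·75 + 3·90 = 110
Policy A (S := 84):
  S = 84
  D = 90
  N = 65 − 3·84 + 3·90 = 83
Change in N: 83 − 110 = -27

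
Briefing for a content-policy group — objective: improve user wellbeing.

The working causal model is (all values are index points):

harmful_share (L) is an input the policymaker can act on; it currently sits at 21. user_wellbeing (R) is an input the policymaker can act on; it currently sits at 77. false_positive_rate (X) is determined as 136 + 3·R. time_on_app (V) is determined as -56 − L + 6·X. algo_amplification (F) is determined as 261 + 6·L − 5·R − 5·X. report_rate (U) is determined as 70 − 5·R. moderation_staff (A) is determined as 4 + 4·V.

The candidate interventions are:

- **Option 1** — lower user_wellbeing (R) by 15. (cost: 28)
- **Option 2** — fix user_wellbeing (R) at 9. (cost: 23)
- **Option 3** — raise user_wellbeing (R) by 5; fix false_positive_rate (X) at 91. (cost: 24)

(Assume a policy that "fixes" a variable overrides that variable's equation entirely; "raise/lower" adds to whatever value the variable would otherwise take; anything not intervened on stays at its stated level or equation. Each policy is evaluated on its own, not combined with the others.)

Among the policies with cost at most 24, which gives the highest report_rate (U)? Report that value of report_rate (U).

25

Option 2 (R := 9):
  R = 9
  U = 70 − 5·9 = 25
Option 3 (R + 5, X := 91):
  R = 77 + 5 = 82
  U = 70 − 5·82 = -340
Comparing — Option 2: U=25, Option 3: U=-340. Highest is 25 (Option 2).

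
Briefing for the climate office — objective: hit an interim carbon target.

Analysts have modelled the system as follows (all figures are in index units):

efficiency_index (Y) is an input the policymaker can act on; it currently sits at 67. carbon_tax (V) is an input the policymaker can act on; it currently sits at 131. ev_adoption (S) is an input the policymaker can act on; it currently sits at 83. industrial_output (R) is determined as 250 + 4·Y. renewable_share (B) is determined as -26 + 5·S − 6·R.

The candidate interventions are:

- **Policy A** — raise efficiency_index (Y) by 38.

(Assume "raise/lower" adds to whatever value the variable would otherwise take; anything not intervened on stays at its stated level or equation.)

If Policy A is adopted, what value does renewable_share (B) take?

-3631

Policy A (Y + 38):
  Y = 67 + 38 = 105
  S = 83
  R = 250 + 4·105 = 670
  B = -26 + 5·83 − 6·670 = -3631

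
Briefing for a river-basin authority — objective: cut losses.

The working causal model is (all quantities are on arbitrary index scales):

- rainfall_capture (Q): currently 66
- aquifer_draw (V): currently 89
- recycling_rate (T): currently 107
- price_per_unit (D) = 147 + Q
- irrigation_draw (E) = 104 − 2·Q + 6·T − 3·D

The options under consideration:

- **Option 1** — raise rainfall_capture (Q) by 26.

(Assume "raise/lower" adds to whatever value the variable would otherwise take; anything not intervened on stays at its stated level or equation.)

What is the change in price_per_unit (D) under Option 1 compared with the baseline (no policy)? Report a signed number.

Baseline:
  Q = 66
  D = 147 + 66 = 213
Option 1 (Q + 26):
  Q = 66 + 26 = 92
  D = 147 + 92 = 239
Change in D: 239 − 213 = 26

26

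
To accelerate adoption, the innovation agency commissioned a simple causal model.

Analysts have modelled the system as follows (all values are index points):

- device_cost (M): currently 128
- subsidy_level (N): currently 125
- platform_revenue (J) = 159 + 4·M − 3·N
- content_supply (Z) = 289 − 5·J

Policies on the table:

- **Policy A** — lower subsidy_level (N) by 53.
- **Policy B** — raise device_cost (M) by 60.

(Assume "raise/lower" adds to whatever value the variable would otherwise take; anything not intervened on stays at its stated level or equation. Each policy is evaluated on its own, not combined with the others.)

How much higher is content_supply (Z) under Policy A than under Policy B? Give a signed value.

405

Policy A (N − 53):
  M = 128
  N = 125 − 53 = 72
  J = 159 + 4·128 − 3·72 = 455
  Z = 289 − 5·455 = -1986
Policy B (M + 60):
  M = 128 + 60 = 188
  N = 125
  J = 159 + 4·188 − 3·125 = 536
  Z = 289 − 5·536 = -2391
Z: -1986 − (-2391) = 405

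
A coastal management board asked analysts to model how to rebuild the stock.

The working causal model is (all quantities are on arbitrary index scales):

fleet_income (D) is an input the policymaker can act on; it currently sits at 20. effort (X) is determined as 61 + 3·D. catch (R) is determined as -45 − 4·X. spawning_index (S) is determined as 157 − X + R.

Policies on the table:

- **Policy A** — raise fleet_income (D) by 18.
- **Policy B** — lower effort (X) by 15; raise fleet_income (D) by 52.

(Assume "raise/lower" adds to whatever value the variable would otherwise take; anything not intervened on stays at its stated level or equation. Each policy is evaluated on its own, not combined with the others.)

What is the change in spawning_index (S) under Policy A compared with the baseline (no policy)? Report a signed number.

Baseline:
  D = 20
  X = 61 + 3·20 = 121
  R = -45 − 4·121 = -529
  S = 157 − 121 + (-529) = -493
Policy A (D + 18):
  D = 20 + 18 = 38
  X = 61 + 3·38 = 175
  R = -45 − 4·175 = -745
  S = 157 − 175 + (-745) = -763
Change in S: -763 − (-493) = -270

-270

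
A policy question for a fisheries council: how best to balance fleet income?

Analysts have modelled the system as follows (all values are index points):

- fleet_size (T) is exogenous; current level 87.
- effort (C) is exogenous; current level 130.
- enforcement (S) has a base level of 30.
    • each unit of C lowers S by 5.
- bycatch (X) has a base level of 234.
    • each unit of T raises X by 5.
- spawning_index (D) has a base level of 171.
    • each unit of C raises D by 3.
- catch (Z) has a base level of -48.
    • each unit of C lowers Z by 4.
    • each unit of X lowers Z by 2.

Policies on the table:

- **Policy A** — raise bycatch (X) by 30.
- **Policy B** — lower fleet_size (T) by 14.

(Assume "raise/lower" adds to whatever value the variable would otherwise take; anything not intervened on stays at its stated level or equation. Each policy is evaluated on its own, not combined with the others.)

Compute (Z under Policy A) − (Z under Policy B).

-200

Policy A (X + 30):
  T = 87
  C = 130
  X = 234 + 5·87 (+30 from intervention) = 699
  Z = -48 − 4·130 − 2·699 = -1966
Policy B (T − 14):
  T = 87 − 14 = 73
  C = 130
  X = 234 + 5·73 = 599
  Z = -48 − 4·130 − 2·599 = -1766
Z: -1966 − (-1766) = -200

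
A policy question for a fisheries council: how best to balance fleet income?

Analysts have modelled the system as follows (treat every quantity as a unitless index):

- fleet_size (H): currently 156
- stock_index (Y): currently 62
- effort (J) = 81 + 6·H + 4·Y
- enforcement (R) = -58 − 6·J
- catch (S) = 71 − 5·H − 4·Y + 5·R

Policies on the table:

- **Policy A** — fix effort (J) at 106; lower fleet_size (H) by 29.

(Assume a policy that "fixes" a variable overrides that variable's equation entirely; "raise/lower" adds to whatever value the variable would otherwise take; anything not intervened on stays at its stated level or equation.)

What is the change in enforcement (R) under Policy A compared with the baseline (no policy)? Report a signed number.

Baseline:
  H = 156
  Y = 62
  J = 81 + 6·156 + 4·62 = 1265
  R = -58 − 6·1265 = -7648
Policy A (J := 106, H − 29):
  H = 156 − 29 = 127
  Y = 62
  J = 106
  R = -58 − 6·106 = -694
Change in R: -694 − (-7648) = 6954

6954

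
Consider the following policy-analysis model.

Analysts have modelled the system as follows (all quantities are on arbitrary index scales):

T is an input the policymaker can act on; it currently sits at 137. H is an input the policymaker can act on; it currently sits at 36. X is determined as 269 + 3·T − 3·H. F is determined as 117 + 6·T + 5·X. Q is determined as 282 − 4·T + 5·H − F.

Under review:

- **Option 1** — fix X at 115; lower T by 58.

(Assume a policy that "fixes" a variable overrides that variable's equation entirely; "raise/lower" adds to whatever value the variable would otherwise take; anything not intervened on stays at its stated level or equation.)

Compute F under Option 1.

Option 1 (X := 115, T − 58):
  T = 137 − 58 = 79
  H = 36
  X = 115
  F = 117 + 6·79 + 5·115 = 1166

1166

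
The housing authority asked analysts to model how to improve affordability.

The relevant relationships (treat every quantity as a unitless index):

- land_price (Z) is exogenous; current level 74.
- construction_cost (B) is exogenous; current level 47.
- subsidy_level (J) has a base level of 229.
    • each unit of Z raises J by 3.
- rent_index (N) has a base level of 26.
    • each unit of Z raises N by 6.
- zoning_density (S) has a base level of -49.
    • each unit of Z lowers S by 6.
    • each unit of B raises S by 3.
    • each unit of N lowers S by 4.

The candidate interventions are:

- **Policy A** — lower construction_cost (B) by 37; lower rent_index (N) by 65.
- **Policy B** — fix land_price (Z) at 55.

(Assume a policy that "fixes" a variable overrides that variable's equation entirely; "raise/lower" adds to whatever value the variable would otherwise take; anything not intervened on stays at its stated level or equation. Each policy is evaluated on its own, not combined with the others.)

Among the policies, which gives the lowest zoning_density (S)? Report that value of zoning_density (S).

Policy A (B − 37, N − 65):
  Z = 74
  B = 47 − 37 = 10
  N = 26 + 6·74 (−65 from intervention) = 405
  S = -49 − 6·74 + 3·10 − 4·405 = -2083
Policy B (Z := 55):
  Z = 55
  B = 47
  N = 26 + 6·55 = 356
  S = -49 − 6·55 + 3·47 − 4·356 = -1662
Comparing — Policy A: S=-2083, Policy B: S=-1662. Lowest is -2083 (Policy A).

-2083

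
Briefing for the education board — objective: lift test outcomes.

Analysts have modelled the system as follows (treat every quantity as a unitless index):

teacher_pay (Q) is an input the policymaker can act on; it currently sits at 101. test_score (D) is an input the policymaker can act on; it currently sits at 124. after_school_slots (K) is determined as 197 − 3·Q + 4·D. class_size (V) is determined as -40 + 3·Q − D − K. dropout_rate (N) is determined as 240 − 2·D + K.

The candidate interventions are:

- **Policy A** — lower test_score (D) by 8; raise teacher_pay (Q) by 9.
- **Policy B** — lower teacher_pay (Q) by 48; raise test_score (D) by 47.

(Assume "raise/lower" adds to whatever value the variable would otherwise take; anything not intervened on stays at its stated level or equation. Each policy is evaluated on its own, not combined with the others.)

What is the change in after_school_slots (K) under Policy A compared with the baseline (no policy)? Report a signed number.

-59

Baseline:
  Q = 101
  D = 124
  K = 197 − 3·101 + 4·124 = 390
Policy A (D − 8, Q + 9):
  Q = 101 + 9 = 110
  D = 124 − 8 = 116
  K = 197 − 3·110 + 4·116 = 331
Change in K: 331 − 390 = -59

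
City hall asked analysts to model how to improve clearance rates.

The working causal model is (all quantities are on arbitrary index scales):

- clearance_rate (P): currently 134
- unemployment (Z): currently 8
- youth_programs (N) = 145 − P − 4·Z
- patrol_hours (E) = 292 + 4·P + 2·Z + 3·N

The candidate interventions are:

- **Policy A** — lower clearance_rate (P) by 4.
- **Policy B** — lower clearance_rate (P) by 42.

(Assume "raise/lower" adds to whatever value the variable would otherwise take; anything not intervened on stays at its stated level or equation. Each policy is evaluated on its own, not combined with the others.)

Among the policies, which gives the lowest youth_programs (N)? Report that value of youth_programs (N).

Policy A (P − 4):
  P = 134 − 4 = 130
  Z = 8
  N = 145 − 130 − 4·8 = -17
Policy B (P − 42):
  P = 134 − 42 = 92
  Z = 8
  N = 145 − 92 − 4·8 = 21
Comparing — Policy A: N=-17, Policy B: N=21. Lowest is -17 (Policy A).

-17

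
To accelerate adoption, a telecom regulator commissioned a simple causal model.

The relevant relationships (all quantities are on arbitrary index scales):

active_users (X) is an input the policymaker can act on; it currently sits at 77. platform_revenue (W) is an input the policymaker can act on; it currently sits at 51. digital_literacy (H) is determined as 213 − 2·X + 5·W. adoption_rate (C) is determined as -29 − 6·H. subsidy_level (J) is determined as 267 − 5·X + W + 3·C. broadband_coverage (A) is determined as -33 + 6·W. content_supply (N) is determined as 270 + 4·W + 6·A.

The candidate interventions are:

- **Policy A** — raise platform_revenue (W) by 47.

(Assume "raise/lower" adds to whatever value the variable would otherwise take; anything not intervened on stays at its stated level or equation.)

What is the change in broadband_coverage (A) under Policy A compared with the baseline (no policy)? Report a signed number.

282

Baseline:
  W = 51
  A = -33 + 6·51 = 273
Policy A (W + 47):
  W = 51 + 47 = 98
  A = -33 + 6·98 = 555
Change in A: 555 − 273 = 282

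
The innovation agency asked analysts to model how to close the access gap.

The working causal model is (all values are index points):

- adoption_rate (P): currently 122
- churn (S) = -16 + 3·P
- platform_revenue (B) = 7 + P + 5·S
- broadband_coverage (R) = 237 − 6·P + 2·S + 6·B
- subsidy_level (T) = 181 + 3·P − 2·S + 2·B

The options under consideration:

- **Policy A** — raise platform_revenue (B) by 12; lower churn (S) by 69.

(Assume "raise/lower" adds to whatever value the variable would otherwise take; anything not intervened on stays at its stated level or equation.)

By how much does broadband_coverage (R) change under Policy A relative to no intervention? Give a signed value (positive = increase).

-2136

Baseline:
  P = 122
  S = -16 + 3·122 = 350
  B = 7 + 122 + 5·350 = 1879
  R = 237 − 6·122 + 2·350 + 6·1879 = 11479
Policy A (B + 12, S − 69):
  P = 122
  S = -16 + 3·122 (−69 from intervention) = 281
  B = 7 + 122 + 5·281 (+12 from intervention) = 1546
  R = 237 − 6·122 + 2·281 + 6·1546 = 9343
Change in R: 9343 − 11479 = -2136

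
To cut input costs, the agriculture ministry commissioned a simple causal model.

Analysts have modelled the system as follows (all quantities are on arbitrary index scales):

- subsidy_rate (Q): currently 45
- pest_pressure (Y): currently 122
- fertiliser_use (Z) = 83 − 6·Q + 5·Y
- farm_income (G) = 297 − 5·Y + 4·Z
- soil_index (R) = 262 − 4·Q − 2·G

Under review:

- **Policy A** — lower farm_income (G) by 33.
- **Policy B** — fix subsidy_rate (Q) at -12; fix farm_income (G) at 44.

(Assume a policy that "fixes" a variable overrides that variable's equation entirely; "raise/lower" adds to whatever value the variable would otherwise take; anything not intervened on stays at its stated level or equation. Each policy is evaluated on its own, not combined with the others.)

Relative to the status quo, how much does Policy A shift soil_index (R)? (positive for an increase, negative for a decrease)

66

Baseline:
  Q = 45
  Y = 122
  Z = 83 − 6·45 + 5·122 = 423
  G = 297 − 5·122 + 4·423 = 1379
  R = 262 − 4·45 − 2·1379 = -2676
Policy A (G − 33):
  Q = 45
  Y = 122
  Z = 83 − 6·45 + 5·122 = 423
  G = 297 − 5·122 + 4·423 (−33 from intervention) = 1346
  R = 262 − 4·45 − 2·1346 = -2610
Change in R: -2610 − (-2676) = 66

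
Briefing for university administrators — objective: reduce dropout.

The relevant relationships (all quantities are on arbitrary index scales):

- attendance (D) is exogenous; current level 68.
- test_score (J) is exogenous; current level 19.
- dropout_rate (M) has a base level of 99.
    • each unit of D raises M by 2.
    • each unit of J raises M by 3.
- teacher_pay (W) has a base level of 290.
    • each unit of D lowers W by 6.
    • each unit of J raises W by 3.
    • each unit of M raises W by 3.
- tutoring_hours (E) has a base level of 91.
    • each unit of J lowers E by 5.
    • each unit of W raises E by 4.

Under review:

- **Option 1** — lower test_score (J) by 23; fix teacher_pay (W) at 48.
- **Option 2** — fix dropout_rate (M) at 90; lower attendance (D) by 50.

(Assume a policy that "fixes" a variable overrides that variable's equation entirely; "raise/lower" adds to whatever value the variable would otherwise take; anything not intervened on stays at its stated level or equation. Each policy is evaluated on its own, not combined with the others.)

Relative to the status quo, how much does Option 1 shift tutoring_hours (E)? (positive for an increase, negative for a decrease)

-2953

Baseline:
  D = 68
  J = 19
  M = 99 + 2·68 + 3·19 = 292
  W = 290 − 6·68 + 3·19 + 3·292 = 815
  E = 91 − 5·19 + 4·815 = 3256
Option 1 (J − 23, W := 48):
  D = 68
  J = 19 − 23 = -4
  M = 99 + 2·68 + 3·(-4) = 223
  W = 48
  E = 91 − 5·(-4) + 4·48 = 303
Change in E: 303 − 3256 = -2953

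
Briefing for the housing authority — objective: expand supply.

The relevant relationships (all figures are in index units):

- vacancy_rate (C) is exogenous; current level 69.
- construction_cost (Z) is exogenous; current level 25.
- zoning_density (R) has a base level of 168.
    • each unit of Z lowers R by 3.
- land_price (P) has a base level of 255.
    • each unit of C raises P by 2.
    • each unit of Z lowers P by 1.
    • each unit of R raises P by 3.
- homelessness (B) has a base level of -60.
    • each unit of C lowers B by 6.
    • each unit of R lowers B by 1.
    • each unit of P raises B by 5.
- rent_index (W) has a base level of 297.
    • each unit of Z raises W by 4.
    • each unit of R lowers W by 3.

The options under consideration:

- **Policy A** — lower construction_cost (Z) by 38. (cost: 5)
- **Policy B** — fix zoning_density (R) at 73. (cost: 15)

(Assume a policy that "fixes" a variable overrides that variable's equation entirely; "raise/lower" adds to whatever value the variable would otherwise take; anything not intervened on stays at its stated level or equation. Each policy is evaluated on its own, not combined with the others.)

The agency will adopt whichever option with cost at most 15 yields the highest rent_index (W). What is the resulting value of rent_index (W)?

178

Policy A (Z − 38):
  Z = 25 − 38 = -13
  R = 168 − 3·(-13) = 207
  W = 297 + 4·(-13) − 3·207 = -376
Policy B (R := 73):
  Z = 25
  R = 73
  W = 297 + 4·25 − 3·73 = 178
Comparing — Policy A: W=-376, Policy B: W=178. Highest is 178 (Policy B).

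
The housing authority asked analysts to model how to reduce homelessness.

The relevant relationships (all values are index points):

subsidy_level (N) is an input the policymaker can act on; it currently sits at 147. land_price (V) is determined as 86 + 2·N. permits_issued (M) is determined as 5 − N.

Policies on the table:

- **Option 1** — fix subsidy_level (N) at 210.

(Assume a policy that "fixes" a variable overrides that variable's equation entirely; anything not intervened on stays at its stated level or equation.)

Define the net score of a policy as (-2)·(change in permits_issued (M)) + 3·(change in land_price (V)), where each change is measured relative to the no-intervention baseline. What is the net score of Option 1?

504

Baseline:
  N = 147
  V = 86 + 2·147 = 380
  M = 5 − 147 = -142
Option 1 (N := 210):
  N = 210
  V = 86 + 2·210 = 506
  M = 5 − 210 = -205
ΔM = -205 − (-142) = -63; ΔV = 506 − 380 = 126
Score = (-2)·(-63) + 3·126 = 504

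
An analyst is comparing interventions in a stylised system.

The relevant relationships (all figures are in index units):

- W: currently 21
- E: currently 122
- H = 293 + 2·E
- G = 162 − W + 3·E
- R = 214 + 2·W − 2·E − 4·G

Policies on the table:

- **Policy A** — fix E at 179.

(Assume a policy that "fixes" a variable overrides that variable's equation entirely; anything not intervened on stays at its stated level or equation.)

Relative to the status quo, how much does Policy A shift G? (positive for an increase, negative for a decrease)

Baseline:
  W = 21
  E = 122
  G = 162 − 21 + 3·122 = 507
Policy A (E := 179):
  W = 21
  E = 179
  G = 162 − 21 + 3·179 = 678
Change in G: 678 − 507 = 171

171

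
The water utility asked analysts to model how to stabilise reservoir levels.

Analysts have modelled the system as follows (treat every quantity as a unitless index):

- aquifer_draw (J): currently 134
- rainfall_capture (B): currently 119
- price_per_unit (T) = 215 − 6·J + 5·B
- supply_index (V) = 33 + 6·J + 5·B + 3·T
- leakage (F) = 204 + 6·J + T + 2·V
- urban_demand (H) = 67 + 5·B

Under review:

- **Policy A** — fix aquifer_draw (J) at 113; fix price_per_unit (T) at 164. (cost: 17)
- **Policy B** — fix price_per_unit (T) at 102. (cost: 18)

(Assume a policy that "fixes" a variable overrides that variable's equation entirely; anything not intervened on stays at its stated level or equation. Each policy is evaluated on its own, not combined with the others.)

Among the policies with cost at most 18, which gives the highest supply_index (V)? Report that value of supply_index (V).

Policy A (J := 113, T := 164):
  J = 113
  B = 119
  T = 164
  V = 33 + 6·113 + 5·119 + 3·164 = 1798
Policy B (T := 102):
  J = 134
  B = 119
  T = 102
  V = 33 + 6·134 + 5·119 + 3·102 = 1738
Comparing — Policy A: V=1798, Policy B: V=1738. Highest is 1798 (Policy A).

1798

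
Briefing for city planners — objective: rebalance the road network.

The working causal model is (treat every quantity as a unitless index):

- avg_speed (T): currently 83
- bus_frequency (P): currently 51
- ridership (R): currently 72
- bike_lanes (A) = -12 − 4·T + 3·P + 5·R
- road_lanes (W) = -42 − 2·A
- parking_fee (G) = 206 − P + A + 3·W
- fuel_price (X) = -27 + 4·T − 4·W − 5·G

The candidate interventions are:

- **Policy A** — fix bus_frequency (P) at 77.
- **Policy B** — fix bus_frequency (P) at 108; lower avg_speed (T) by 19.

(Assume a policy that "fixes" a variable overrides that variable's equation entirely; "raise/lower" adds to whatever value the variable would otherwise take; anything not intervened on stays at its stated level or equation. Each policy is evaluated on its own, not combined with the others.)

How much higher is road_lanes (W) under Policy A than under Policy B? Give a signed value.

338

Policy A (P := 77):
  T = 83
  P = 77
  R = 72
  A = -12 − 4·83 + 3·77 + 5·72 = 247
  W = -42 − 2·247 = -536
Policy B (P := 108, T − 19):
  T = 83 − 19 = 64
  P = 108
  R = 72
  A = -12 − 4·64 + 3·108 + 5·72 = 416
  W = -42 − 2·416 = -874
W: -536 − (-874) = 338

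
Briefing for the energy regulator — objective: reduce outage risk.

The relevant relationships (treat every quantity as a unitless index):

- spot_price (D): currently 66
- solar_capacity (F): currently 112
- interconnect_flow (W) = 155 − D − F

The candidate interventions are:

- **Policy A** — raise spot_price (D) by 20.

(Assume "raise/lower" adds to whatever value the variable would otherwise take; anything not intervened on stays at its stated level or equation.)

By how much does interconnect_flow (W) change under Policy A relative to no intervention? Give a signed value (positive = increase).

-20

Baseline:
  D = 66
  F = 112
  W = 155 − 66 − 112 = -23
Policy A (D + 20):
  D = 66 + 20 = 86
  F = 112
  W = 155 − 86 − 112 = -43
Change in W: -43 − (-23) = -20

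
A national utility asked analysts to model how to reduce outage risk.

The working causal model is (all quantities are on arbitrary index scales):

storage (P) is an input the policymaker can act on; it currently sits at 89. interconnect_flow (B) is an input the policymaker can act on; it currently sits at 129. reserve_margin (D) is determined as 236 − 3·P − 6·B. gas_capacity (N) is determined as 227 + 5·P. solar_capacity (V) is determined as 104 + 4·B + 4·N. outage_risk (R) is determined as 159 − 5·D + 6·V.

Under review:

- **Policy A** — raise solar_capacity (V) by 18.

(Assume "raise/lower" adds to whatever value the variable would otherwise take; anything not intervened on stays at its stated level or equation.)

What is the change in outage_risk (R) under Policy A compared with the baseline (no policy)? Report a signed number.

Baseline:
  P = 89
  B = 129
  D = 236 − 3·89 − 6·129 = -805
  N = 227 + 5·89 = 672
  V = 104 + 4·129 + 4·672 = 3308
  R = 159 − 5·(-805) + 6·3308 = 24032
Policy A (V + 18):
  P = 89
  B = 129
  D = 236 − 3·89 − 6·129 = -805
  N = 227 + 5·89 = 672
  V = 104 + 4·129 + 4·672 (+18 from intervention) = 3326
  R = 159 − 5·(-805) + 6·3326 = 24140
Change in R: 24140 − 24032 = 108

108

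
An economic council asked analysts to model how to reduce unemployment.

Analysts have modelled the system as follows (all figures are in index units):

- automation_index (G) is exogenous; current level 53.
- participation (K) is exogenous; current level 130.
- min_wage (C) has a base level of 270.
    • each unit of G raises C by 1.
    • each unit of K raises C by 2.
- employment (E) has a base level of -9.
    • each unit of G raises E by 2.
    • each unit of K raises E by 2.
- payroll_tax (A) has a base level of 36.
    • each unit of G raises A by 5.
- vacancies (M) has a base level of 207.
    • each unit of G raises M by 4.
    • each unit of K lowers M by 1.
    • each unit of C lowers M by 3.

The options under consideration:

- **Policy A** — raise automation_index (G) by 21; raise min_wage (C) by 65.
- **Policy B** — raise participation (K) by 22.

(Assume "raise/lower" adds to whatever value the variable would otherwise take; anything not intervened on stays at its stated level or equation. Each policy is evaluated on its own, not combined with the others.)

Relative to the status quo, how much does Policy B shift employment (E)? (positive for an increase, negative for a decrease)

Baseline:
  G = 53
  K = 130
  E = -9 + 2·53 + 2·130 = 357
Policy B (K + 22):
  G = 53
  K = 130 + 22 = 152
  E = -9 + 2·53 + 2·152 = 401
Change in E: 401 − 357 = 44

44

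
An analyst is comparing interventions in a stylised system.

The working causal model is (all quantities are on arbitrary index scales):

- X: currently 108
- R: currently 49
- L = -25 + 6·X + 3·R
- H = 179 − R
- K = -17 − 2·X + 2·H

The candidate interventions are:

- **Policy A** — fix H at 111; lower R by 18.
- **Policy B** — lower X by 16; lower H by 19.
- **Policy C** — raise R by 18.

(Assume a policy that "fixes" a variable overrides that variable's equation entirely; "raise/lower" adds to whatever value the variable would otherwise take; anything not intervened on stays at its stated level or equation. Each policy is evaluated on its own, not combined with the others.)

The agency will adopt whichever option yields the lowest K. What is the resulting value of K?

-11

Policy A (H := 111, R − 18):
  X = 108
  R = 49 − 18 = 31
  H = 111
  K = -17 − 2·108 + 2·111 = -11
Policy B (X − 16, H − 19):
  X = 108 − 16 = 92
  R = 49
  H = 179 − 49 (−19 from intervention) = 111
  K = -17 − 2·92 + 2·111 = 21
Policy C (R + 18):
  X = 108
  R = 49 + 18 = 67
  H = 179 − 67 = 112
  K = -17 − 2·108 + 2·112 = -9
Comparing — Policy A: K=-11, Policy B: K=21, Policy C: K=-9. Lowest is -11 (Policy A).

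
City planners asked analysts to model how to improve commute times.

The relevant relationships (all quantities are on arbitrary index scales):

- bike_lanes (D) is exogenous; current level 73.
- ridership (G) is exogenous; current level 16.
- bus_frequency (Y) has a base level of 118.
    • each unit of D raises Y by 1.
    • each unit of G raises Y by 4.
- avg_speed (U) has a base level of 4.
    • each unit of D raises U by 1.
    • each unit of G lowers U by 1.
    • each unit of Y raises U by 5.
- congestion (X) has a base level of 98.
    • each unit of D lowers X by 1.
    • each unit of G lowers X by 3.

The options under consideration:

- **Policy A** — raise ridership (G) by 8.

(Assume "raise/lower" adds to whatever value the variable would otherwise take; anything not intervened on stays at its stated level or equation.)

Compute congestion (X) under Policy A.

-47

Policy A (G + 8):
  D = 73
  G = 16 + 8 = 24
  X = 98 − 73 − 3·24 = -47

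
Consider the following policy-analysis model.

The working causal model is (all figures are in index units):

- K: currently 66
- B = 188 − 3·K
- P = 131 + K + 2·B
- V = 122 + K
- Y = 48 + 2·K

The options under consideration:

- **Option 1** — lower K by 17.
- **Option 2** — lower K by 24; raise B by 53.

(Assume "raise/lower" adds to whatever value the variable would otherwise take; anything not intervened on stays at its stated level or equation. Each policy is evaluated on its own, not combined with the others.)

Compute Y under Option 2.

Option 2 (K − 24, B + 53):
  K = 66 − 24 = 42
  Y = 48 + 2·42 = 132

132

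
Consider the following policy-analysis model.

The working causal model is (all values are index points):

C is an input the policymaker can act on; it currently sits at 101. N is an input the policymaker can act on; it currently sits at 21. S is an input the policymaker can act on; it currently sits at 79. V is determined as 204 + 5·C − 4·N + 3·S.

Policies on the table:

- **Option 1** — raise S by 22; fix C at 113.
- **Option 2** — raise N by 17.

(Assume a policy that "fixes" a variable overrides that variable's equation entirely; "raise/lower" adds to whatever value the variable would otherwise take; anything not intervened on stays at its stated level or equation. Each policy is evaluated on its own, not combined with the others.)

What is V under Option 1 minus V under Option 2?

194

Option 1 (S + 22, C := 113):
  C = 113
  N = 21
  S = 79 + 22 = 101
  V = 204 + 5·113 − 4·21 + 3·101 = 988
Option 2 (N + 17):
  C = 101
  N = 21 + 17 = 38
  S = 79
  V = 204 + 5·101 − 4·38 + 3·79 = 794
V: 988 − 794 = 194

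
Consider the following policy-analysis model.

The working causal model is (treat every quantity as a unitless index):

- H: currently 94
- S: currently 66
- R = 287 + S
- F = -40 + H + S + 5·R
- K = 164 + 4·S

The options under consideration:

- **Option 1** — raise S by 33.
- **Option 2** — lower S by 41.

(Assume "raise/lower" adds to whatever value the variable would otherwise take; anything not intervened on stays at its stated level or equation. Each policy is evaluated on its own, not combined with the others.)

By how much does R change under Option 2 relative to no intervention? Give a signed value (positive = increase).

Baseline:
  S = 66
  R = 287 + 66 = 353
Option 2 (S − 41):
  S = 66 − 41 = 25
  R = 287 + 25 = 312
Change in R: 312 − 353 = -41

-41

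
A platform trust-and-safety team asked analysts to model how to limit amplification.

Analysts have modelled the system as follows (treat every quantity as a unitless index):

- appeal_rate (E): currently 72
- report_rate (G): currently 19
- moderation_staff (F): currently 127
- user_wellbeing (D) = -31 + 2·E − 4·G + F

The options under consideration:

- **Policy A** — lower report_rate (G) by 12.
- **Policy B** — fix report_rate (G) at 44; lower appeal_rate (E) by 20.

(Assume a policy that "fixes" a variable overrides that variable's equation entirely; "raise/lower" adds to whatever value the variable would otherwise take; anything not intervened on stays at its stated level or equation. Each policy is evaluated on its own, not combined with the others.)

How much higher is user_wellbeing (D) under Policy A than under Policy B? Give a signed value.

188

Policy A (G − 12):
  E = 72
  G = 19 − 12 = 7
  F = 127
  D = -31 + 2·72 − 4·7 + 127 = 212
Policy B (G := 44, E − 20):
  E = 72 − 20 = 52
  G = 44
  F = 127
  D = -31 + 2·52 − 4·44 + 127 = 24
D: 212 − 24 = 188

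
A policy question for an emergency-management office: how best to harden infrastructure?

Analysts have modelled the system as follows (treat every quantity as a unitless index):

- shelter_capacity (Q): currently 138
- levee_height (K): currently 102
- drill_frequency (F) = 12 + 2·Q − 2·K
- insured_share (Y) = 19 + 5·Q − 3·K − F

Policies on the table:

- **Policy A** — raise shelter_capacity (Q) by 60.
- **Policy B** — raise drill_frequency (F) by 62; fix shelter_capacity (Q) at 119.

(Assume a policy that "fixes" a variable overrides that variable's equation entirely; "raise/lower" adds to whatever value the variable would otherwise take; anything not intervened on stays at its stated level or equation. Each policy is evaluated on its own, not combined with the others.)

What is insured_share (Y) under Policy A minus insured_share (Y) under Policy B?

299

Policy A (Q + 60):
  Q = 138 + 60 = 198
  K = 102
  F = 12 + 2·198 − 2·102 = 204
  Y = 19 + 5·198 − 3·102 − 204 = 499
Policy B (F + 62, Q := 119):
  Q = 119
  K = 102
  F = 12 + 2·119 − 2·102 (+62 from intervention) = 108
  Y = 19 + 5·119 − 3·102 − 108 = 200
Y: 499 − 200 = 299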